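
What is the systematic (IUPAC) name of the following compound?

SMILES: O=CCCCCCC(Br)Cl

The longest chain bearing the –CHO group is 7 carbons long (heptane).
An aldehyde (terminal –CHO) is the principal characteristic group, giving the suffix -al.
Number the chain so that the aldehyde carbon is C-1 by definition.
This places a bromo group at C-7; a chloro group at C-7.
Substituent prefixes are cited in alphabetical order (multiplying prefixes like di-/tri- are ignored for ordering).
Putting it together: 7-bromo-7-chloroheptanal.

7-bromo-7-chloroheptanal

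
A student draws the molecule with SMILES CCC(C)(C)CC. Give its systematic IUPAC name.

The longest continuous carbon chain has 5 atoms, so the parent hydride is pentane.
The molecule is symmetric, so either numbering direction gives the same locants.
With this numbering: two methyl groups at C-3.
The name is 3,3-dimethylpentane.

3,3-dimethylpentane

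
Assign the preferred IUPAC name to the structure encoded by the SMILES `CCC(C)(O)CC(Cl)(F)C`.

The longest chain bearing the –OH group is 6 carbons long (hexane).
The highest-priority functional group is an alcohol (–OH), so the name ends in -ol.
Number the chain so that numbering from this end puts the hydroxyl group at C-3 rather than C-4.
This places the hydroxyl at C-3; a chloro group at C-5; a fluoro group at C-5; a methyl group at C-3.
Substituent prefixes are cited in alphabetical order (multiplying prefixes like di-/tri- are ignored for ordering).
The name is 5-chloro-5-fluoro-3-methylhexan-3-ol.

5-chloro-5-fluoro-3-methylhexan-3-ol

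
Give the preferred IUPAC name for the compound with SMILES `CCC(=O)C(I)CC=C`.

4-iodohept-6-en-3-one

The longest carbon chain that includes the carbonyl and the multiple bond has 7 carbons, so the parent hydride is heptane.
The highest-priority functional group is a ketone (C=O on an internal carbon), so the name ends in -one.
The chain contains a C=C double bond, so the unsaturation ending is -ene.
Choose the numbering such that numbering from this end puts the carbonyl group at C-3 rather than C-5.
With this numbering: the carbonyl at C-3; the double bond between C-6 and C-7; an iodo group at C-4.
Assembling the pieces gives 4-iodohept-6-en-3-one.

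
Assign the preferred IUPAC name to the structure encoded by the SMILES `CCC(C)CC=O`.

3-methylpentanal

The longest carbon chain that includes the –CHO group has 5 carbons, so the parent hydride is pentane.
The principal characteristic group is an aldehyde (terminal –CHO), named with the suffix -al.
Choose the numbering such that the aldehyde carbon is C-1 by definition.
With this numbering: a methyl group at C-3.
The name is 3-methylpentanal.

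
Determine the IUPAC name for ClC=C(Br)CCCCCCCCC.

The longest carbon chain that includes the multiple bond has 11 carbons, so the parent hydride is undecane.
There is one C=C double bond, indicated by the ending -ene.
Choose the numbering such that numbering from this end puts the double bond at C-1 rather than C-10.
That gives the double bond between C-1 and C-2; a bromo group at C-2; a chloro group at C-1.
Prefixes are listed alphabetically: bromo, chloro.
Putting it together: 2-bromo-1-chloroundec-1-ene.

2-bromo-1-chloroundec-1-ene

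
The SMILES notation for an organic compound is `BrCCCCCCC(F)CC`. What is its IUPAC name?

The parent chain contains 9 carbons (nonane).
Choose the numbering such that the substituent locant set {1,7} is lower than {3,9} at the first point of difference.
With this numbering: a bromo group at C-1; a fluoro group at C-7.
Prefixes are listed alphabetically: bromo, fluoro.
Putting it together: 1-bromo-7-fluorononane.

1-bromo-7-fluorononane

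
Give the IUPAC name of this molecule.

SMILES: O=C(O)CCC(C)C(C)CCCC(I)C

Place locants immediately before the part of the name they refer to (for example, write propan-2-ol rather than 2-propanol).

Counting along the main chain through the –COOH group gives 10 carbons: the parent is decane.
A carboxylic acid (terminal –COOH) is the principal characteristic group, giving the suffix -oic acid.
The numbering direction is chosen so that the carboxylic acid carbon is C-1 by definition.
This places an iodo group at C-9; methyl groups at C-4 and C-5.
The substituents are ordered alphabetically, ignoring any di-/tri- multipliers.
The name is 9-iodo-4,5-dimethyldecanoic acid.

9-iodo-4,5-dimethyldecanoic acid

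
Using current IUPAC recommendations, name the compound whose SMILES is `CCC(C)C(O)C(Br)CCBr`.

The longest carbon chain that includes the –OH group has 7 carbons, so the parent hydride is heptane.
The highest-priority functional group is an alcohol (–OH), so the name ends in -ol.
Choose the numbering such that the substituent locant set {1,3,5} is lower than {3,5,7} at the first point of difference.
That gives the hydroxyl at C-4; bromo groups at C-1 and C-3; a methyl group at C-5.
The substituents are ordered alphabetically, ignoring any di-/tri- multipliers.
The name is 1,3-dibromo-5-methylheptan-4-ol.

1,3-dibromo-5-methylheptan-4-ol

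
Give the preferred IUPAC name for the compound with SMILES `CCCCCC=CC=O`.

oct-2-enal

Counting along the main chain through the –CHO group and the multiple bond gives 8 carbons: the parent is octane.
The principal characteristic group is an aldehyde (terminal –CHO), named with the suffix -al.
The chain contains a C=C double bond, so the unsaturation ending is -ene.
Number the chain so that the aldehyde carbon is C-1 by definition.
With this numbering: the double bond between C-2 and C-3.
The name is oct-2-enal.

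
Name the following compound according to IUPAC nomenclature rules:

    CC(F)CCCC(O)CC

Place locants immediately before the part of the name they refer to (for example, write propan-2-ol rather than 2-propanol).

7-fluorooctan-3-ol

The longest carbon chain that includes the –OH group has 8 carbons, so the parent hydride is octane.
The principal characteristic group is an alcohol (–OH), named with the suffix -ol.
The numbering direction is chosen so that numbering from this end puts the hydroxyl group at C-3 rather than C-6.
With this numbering: the hydroxyl at C-3; a fluoro group at C-7.
Putting it together: 7-fluorooctan-3-ol.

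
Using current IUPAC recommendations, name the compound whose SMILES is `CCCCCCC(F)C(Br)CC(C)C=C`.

5-bromo-6-fluoro-3-methyldodec-1-ene

The longest carbon chain that includes the multiple bond has 12 carbons, so the parent hydride is dodecane.
The chain contains a C=C double bond, so the unsaturation ending is -ene.
The numbering direction is chosen so that numbering from this end puts the double bond at C-1 rather than C-11.
That gives the double bond between C-1 and C-2; a bromo group at C-5; a fluoro group at C-6; a methyl group at C-3.
Prefixes are listed alphabetically: bromo, fluoro, methyl.
The name is 5-bromo-6-fluoro-3-methyldodec-1-ene.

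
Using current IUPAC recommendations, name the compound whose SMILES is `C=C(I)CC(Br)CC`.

The longest carbon chain that includes the multiple bond has 6 carbons, so the parent hydride is hexane.
There is one C=C double bond, indicated by the ending -ene.
Choose the numbering such that numbering from this end puts the double bond at C-1 rather than C-5.
With this numbering: the double bond between C-1 and C-2; a bromo group at C-4; an iodo group at C-2.
Substituent prefixes are cited in alphabetical order (multiplying prefixes like di-/tri- are ignored for ordering).
The name is 4-bromo-2-iodohex-1-ene.

4-bromo-2-iodohex-1-ene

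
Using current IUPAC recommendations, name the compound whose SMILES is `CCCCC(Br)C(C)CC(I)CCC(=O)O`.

The longest carbon chain that includes the –COOH group has 11 carbons, so the parent hydride is undecane.
A carboxylic acid (terminal –COOH) is the principal characteristic group, giving the suffix -oic acid.
Number the chain so that the carboxylic acid carbon is C-1 by definition.
With this numbering: a bromo group at C-7; an iodo group at C-4; a methyl group at C-6.
The substituents are ordered alphabetically, ignoring any di-/tri- multipliers.
Putting it together: 7-bromo-4-iodo-6-methylundecanoic acid.

7-bromo-4-iodo-6-methylundecanoic acid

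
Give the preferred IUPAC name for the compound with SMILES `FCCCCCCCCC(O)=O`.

The longest chain bearing the –COOH group is 9 carbons long (nonane).
The highest-priority functional group is a carboxylic acid (terminal –COOH), so the name ends in -oic acid.
Choose the numbering such that the carboxylic acid carbon is C-1 by definition.
This places a fluoro group at C-9.
Putting it together: 9-fluorononanoic acid.

9-fluorononanoic acid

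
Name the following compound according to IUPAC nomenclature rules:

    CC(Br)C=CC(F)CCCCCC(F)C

The longest carbon chain that includes the multiple bond has 12 carbons, so the parent hydride is dodecane.
A C=C double bond in the chain gives the infix -ene-.
Number the chain so that numbering from this end puts the double bond at C-3 rather than C-9.
This places the double bond between C-3 and C-4; a bromo group at C-2; fluoro groups at C-5 and C-11.
Prefixes are listed alphabetically: bromo, fluoro.
Assembling the pieces gives 2-bromo-5,11-difluorododec-3-ene.

2-bromo-5,11-difluorododec-3-ene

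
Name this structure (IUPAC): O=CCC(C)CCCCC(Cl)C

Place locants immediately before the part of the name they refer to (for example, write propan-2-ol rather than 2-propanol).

The longest carbon chain that includes the –CHO group has 9 carbons, so the parent hydride is nonane.
The principal characteristic group is an aldehyde (terminal –CHO), named with the suffix -al.
Number the chain so that the aldehyde carbon is C-1 by definition.
This places a chloro group at C-8; a methyl group at C-3.
The substituents are ordered alphabetically, ignoring any di-/tri- multipliers.
The name is 8-chloro-3-methylnonanal.

8-chloro-3-methylnonanal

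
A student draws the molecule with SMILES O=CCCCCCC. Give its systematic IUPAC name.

The longest chain bearing the –CHO group is 7 carbons long (heptane).
The highest-priority functional group is an aldehyde (terminal –CHO), so the name ends in -al.
Choose the numbering such that the aldehyde carbon is C-1 by definition.
Putting it together: heptanal.

heptanal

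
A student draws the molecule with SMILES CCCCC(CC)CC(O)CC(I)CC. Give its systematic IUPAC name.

The longest carbon chain that includes the –OH group has 11 carbons, so the parent hydride is undecane.
The highest-priority functional group is an alcohol (–OH), so the name ends in -ol.
Choose the numbering such that numbering from this end puts the hydroxyl group at C-5 rather than C-7.
With this numbering: the hydroxyl at C-5; an ethyl group at C-7; an iodo group at C-3.
Prefixes are listed alphabetically: ethyl, iodo.
The name is 7-ethyl-3-iodoundecan-5-ol.

7-ethyl-3-iodoundecan-5-ol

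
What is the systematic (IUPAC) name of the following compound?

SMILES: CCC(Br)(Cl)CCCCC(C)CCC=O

9-bromo-9-chloro-4-methylundecanal

The longest chain bearing the –CHO group is 11 carbons long (undecane).
The principal characteristic group is an aldehyde (terminal –CHO), named with the suffix -al.
Number the chain so that the aldehyde carbon is C-1 by definition.
That gives a bromo group at C-9; a chloro group at C-9; a methyl group at C-4.
Prefixes are listed alphabetically: bromo, chloro, methyl.
Assembling the pieces gives 9-bromo-9-chloro-4-methylundecanal.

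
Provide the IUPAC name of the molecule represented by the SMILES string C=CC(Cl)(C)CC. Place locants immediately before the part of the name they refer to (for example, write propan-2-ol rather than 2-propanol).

The longest carbon chain that includes the multiple bond has 5 carbons, so the parent hydride is pentane.
There is one C=C double bond, indicated by the ending -ene.
Number the chain so that numbering from this end puts the double bond at C-1 rather than C-4.
That gives the double bond between C-1 and C-2; a chloro group at C-3; a methyl group at C-3.
Prefixes are listed alphabetically: chloro, methyl.
The name is 3-chloro-3-methylpent-1-ene.

3-chloro-3-methylpent-1-ene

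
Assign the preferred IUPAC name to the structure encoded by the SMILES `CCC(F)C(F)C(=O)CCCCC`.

The longest chain bearing the carbonyl is 10 carbons long (decane).
A ketone (C=O on an internal carbon) is the principal characteristic group, giving the suffix -one.
Number the chain so that numbering from this end puts the carbonyl group at C-5 rather than C-6.
With this numbering: the carbonyl at C-5; fluoro groups at C-3 and C-4.
Putting it together: 3,4-difluorodecan-5-one.

3,4-difluorodecan-5-one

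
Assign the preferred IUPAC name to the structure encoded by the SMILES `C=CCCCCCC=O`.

oct-7-enal

Counting along the main chain through the –CHO group and the multiple bond gives 8 carbons: the parent is octane.
The principal characteristic group is an aldehyde (terminal –CHO), named with the suffix -al.
A C=C double bond in the chain gives the infix -ene-.
Choose the numbering such that the aldehyde carbon is C-1 by definition.
That gives the double bond between C-7 and C-8.
Putting it together: oct-7-enal.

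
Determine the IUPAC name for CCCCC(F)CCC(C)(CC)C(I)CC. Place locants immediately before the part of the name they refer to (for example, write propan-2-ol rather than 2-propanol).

The longest carbon chain is 11 atoms: the parent is undecane.
The numbering direction is chosen so that the substituent locant set {3,4,4,7} is lower than {5,8,8,9} at the first point of difference.
With this numbering: an ethyl group at C-4; a fluoro group at C-7; an iodo group at C-3; a methyl group at C-4.
Prefixes are listed alphabetically: ethyl, fluoro, iodo, methyl.
The name is 4-ethyl-7-fluoro-3-iodo-4-methylundecane.

4-ethyl-7-fluoro-3-iodo-4-methylundecane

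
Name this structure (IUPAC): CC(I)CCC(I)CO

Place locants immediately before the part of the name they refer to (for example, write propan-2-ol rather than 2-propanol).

The longest carbon chain that includes the –OH group has 6 carbons, so the parent hydride is hexane.
The highest-priority functional group is an alcohol (–OH), so the name ends in -ol.
The numbering direction is chosen so that numbering from this end puts the hydroxyl group at C-1 rather than C-6.
With this numbering: the hydroxyl at C-1; iodo groups at C-2 and C-5.
The name is 2,5-diiodohexan-1-ol.

2,5-diiodohexan-1-ol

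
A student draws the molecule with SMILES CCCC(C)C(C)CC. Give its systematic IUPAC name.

3,4-dimethylheptane

The longest continuous carbon chain has 7 atoms, so the parent hydride is heptane.
Choose the numbering such that the substituent locant set {3,4} is lower than {4,5} at the first point of difference.
That gives methyl groups at C-3 and C-4.
The name is 3,4-dimethylheptane.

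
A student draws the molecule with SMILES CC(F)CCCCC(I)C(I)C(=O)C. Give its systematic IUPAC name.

The longest carbon chain that includes the carbonyl has 10 carbons, so the parent hydride is decane.
A ketone (C=O on an internal carbon) is the principal characteristic group, giving the suffix -one.
The numbering direction is chosen so that numbering from this end puts the carbonyl group at C-2 rather than C-9.
That gives the carbonyl at C-2; a fluoro group at C-9; iodo groups at C-3 and C-4.
Substituent prefixes are cited in alphabetical order (multiplying prefixes like di-/tri- are ignored for ordering).
Putting it together: 9-fluoro-3,4-diiododecan-2-one.

9-fluoro-3,4-diiododecan-2-one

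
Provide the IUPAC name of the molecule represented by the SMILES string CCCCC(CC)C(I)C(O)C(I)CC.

The longest chain bearing the –OH group is 10 carbons long (decane).
An alcohol (–OH) is the principal characteristic group, giving the suffix -ol.
Choose the numbering such that numbering from this end puts the hydroxyl group at C-4 rather than C-7.
With this numbering: the hydroxyl at C-4; an ethyl group at C-6; iodo groups at C-3 and C-5.
Prefixes are listed alphabetically: ethyl, iodo.
Putting it together: 6-ethyl-3,5-diiododecan-4-ol.

6-ethyl-3,5-diiododecan-4-ol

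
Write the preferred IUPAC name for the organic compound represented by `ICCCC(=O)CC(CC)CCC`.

Counting along the main chain through the carbonyl gives 9 carbons: the parent is nonane.
The principal characteristic group is a ketone (C=O on an internal carbon), named with the suffix -one.
Number the chain so that numbering from this end puts the carbonyl group at C-4 rather than C-6.
With this numbering: the carbonyl at C-4; an ethyl group at C-6; an iodo group at C-1.
The substituents are ordered alphabetically, ignoring any di-/tri- multipliers.
The name is 6-ethyl-1-iodononan-4-one.

6-ethyl-1-iodononan-4-one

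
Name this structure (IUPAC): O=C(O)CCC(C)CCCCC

The longest carbon chain that includes the –COOH group has 9 carbons, so the parent hydride is nonane.
The principal characteristic group is a carboxylic acid (terminal –COOH), named with the suffix -oic acid.
Choose the numbering such that the carboxylic acid carbon is C-1 by definition.
This places a methyl group at C-4.
Putting it together: 4-methylnonanoic acid.

4-methylnonanoic acid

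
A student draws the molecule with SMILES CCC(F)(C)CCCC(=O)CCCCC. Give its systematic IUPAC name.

10-fluoro-10-methyldodecan-6-one

Counting along the main chain through the carbonyl gives 12 carbons: the parent is dodecane.
A ketone (C=O on an internal carbon) is the principal characteristic group, giving the suffix -one.
Number the chain so that numbering from this end puts the carbonyl group at C-6 rather than C-7.
This places the carbonyl at C-6; a fluoro group at C-10; a methyl group at C-10.
The substituents are ordered alphabetically, ignoring any di-/tri- multipliers.
Putting it together: 10-fluoro-10-methyldodecan-6-one.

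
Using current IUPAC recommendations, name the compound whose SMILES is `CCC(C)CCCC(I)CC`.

3-iodo-7-methylnonane

The longest continuous carbon chain has 9 atoms, so the parent hydride is nonane.
Number the chain so that the locant sets are identical either way, so the alphabetically earlier iodo substituent takes the lower locant (3 rather than 7).
With this numbering: an iodo group at C-3; a methyl group at C-7.
Substituent prefixes are cited in alphabetical order (multiplying prefixes like di-/tri- are ignored for ordering).
Putting it together: 3-iodo-7-methylnonane.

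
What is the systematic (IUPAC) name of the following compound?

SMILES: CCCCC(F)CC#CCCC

7-fluoroundec-4-yne

Counting along the main chain through the multiple bond gives 11 carbons: the parent is undecane.
There is one C≡C triple bond, indicated by the ending -yne.
Number the chain so that numbering from this end puts the triple bond at C-4 rather than C-7.
This places the triple bond between C-4 and C-5; a fluoro group at C-7.
The name is 7-fluoroundec-4-yne.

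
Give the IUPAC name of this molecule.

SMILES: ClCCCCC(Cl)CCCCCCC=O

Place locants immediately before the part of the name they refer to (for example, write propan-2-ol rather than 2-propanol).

Counting along the main chain through the –CHO group gives 12 carbons: the parent is dodecane.
An aldehyde (terminal –CHO) is the principal characteristic group, giving the suffix -al.
Number the chain so that the aldehyde carbon is C-1 by definition.
With this numbering: chloro groups at C-8 and C-12.
The name is 8,12-dichlorododecanal.

8,12-dichlorododecanal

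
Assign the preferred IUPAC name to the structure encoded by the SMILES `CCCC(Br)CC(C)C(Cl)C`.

5-bromo-2-chloro-3-methyloctane

The parent chain contains 8 carbons (octane).
The numbering direction is chosen so that the substituent locant set {2,3,5} is lower than {4,6,7} at the first point of difference.
This places a bromo group at C-5; a chloro group at C-2; a methyl group at C-3.
Substituent prefixes are cited in alphabetical order (multiplying prefixes like di-/tri- are ignored for ordering).
The name is 5-bromo-2-chloro-3-methyloctane.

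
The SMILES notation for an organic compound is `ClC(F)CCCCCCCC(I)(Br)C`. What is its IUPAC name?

The longest continuous carbon chain has 10 atoms, so the parent hydride is decane.
Number the chain so that the substituent locant set {1,1,9,9} is lower than {2,2,10,10} at the first point of difference.
This places a bromo group at C-9; a chloro group at C-1; a fluoro group at C-1; an iodo group at C-9.
The substituents are ordered alphabetically, ignoring any di-/tri- multipliers.
Assembling the pieces gives 9-bromo-1-chloro-1-fluoro-9-iododecane.

9-bromo-1-chloro-1-fluoro-9-iododecane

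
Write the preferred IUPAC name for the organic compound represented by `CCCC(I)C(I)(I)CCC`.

The longest continuous carbon chain has 8 atoms, so the parent hydride is octane.
Choose the numbering such that the substituent locant set {4,4,5} is lower than {4,5,5} at the first point of difference.
This places iodo groups at C-4 (×2) and C-5.
Assembling the pieces gives 4,4,5-triiodooctane.

4,4,5-triiodooctane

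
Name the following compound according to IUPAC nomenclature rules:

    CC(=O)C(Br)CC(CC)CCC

The longest carbon chain that includes the carbonyl has 8 carbons, so the parent hydride is octane.
A ketone (C=O on an internal carbon) is the principal characteristic group, giving the suffix -one.
Choose the numbering such that numbering from this end puts the carbonyl group at C-2 rather than C-7.
With this numbering: the carbonyl at C-2; a bromo group at C-3; an ethyl group at C-5.
Substituent prefixes are cited in alphabetical order (multiplying prefixes like di-/tri- are ignored for ordering).
Assembling the pieces gives 3-bromo-5-ethyloctan-2-one.

3-bromo-5-ethyloctan-2-one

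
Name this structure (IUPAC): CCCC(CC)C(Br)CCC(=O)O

4-bromo-5-ethyloctanoic acid

Counting along the main chain through the –COOH group gives 8 carbons: the parent is octane.
A carboxylic acid (terminal –COOH) is the principal characteristic group, giving the suffix -oic acid.
The numbering direction is chosen so that the carboxylic acid carbon is C-1 by definition.
This places a bromo group at C-4; an ethyl group at C-5.
Prefixes are listed alphabetically: bromo, ethyl.
Assembling the pieces gives 4-bromo-5-ethyloctanoic acid.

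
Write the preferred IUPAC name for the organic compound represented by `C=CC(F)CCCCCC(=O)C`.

8-fluorodec-9-en-2-one

Counting along the main chain through the carbonyl and the multiple bond gives 10 carbons: the parent is decane.
A ketone (C=O on an internal carbon) is the principal characteristic group, giving the suffix -one.
A C=C double bond in the chain gives the infix -ene-.
The numbering direction is chosen so that numbering from this end puts the carbonyl group at C-2 rather than C-9.
This places the carbonyl at C-2; the double bond between C-9 and C-10; a fluoro group at C-8.
Assembling the pieces gives 8-fluorodec-9-en-2-one.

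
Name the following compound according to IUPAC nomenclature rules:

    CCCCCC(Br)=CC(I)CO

Counting along the main chain through the –OH group and the multiple bond gives 9 carbons: the parent is nonane.
The highest-priority functional group is an alcohol (–OH), so the name ends in -ol.
A C=C double bond in the chain gives the infix -ene-.
Choose the numbering such that numbering from this end puts the hydroxyl group at C-1 rather than C-9.
That gives the hydroxyl at C-1; the double bond between C-3 and C-4; a bromo group at C-4; an iodo group at C-2.
The substituents are ordered alphabetically, ignoring any di-/tri- multipliers.
Assembling the pieces gives 4-bromo-2-iodonon-3-en-1-ol.

4-bromo-2-iodonon-3-en-1-ol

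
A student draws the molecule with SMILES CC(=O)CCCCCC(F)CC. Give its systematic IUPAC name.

8-fluorodecan-2-one

The longest chain bearing the carbonyl is 10 carbons long (decane).
A ketone (C=O on an internal carbon) is the principal characteristic group, giving the suffix -one.
Number the chain so that numbering from this end puts the carbonyl group at C-2 rather than C-9.
With this numbering: the carbonyl at C-2; a fluoro group at C-8.
The name is 8-fluorodecan-2-one.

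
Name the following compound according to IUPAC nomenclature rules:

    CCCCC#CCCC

Counting along the main chain through the multiple bond gives 9 carbons: the parent is nonane.
A C≡C triple bond in the chain gives the infix -yne-.
The numbering direction is chosen so that numbering from this end puts the triple bond at C-4 rather than C-5.
This places the triple bond between C-4 and C-5.
The name is non-4-yne.

non-4-yne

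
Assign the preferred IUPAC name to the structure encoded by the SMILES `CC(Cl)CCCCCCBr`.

The parent chain contains 8 carbons (octane).
Choose the numbering such that the substituent locant set {1,7} is lower than {2,8} at the first point of difference.
With this numbering: a bromo group at C-1; a chloro group at C-7.
Prefixes are listed alphabetically: bromo, chloro.
Assembling the pieces gives 1-bromo-7-chlorooctane.

1-bromo-7-chlorooctane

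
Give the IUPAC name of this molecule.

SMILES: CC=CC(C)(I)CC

The longest carbon chain that includes the multiple bond has 6 carbons, so the parent hydride is hexane.
The chain contains a C=C double bond, so the unsaturation ending is -ene.
Number the chain so that numbering from this end puts the double bond at C-2 rather than C-4.
With this numbering: the double bond between C-2 and C-3; an iodo group at C-4; a methyl group at C-4.
Prefixes are listed alphabetically: iodo, methyl.
Putting it together: 4-iodo-4-methylhex-2-ene.

4-iodo-4-methylhex-2-ene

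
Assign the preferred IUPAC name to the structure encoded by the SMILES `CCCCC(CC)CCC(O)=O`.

4-ethyloctanoic acid

Counting along the main chain through the –COOH group gives 8 carbons: the parent is octane.
The principal characteristic group is a carboxylic acid (terminal –COOH), named with the suffix -oic acid.
Number the chain so that the carboxylic acid carbon is C-1 by definition.
This places an ethyl group at C-4.
Assembling the pieces gives 4-ethyloctanoic acid.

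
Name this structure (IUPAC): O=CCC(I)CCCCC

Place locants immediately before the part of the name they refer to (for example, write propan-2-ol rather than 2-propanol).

The longest chain bearing the –CHO group is 8 carbons long (octane).
The highest-priority functional group is an aldehyde (terminal –CHO), so the name ends in -al.
The numbering direction is chosen so that the aldehyde carbon is C-1 by definition.
This places an iodo group at C-3.
The name is 3-iodooctanal.

3-iodooctanal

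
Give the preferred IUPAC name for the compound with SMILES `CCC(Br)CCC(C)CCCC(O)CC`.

10-bromo-7-methyldodecan-3-ol

The longest carbon chain that includes the –OH group has 12 carbons, so the parent hydride is dodecane.
The principal characteristic group is an alcohol (–OH), named with the suffix -ol.
Number the chain so that numbering from this end puts the hydroxyl group at C-3 rather than C-10.
With this numbering: the hydroxyl at C-3; a bromo group at C-10; a methyl group at C-7.
The substituents are ordered alphabetically, ignoring any di-/tri- multipliers.
Assembling the pieces gives 10-bromo-7-methyldodecan-3-ol.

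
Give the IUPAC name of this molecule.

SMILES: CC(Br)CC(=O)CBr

1,4-dibromopentan-2-one

The longest chain bearing the carbonyl is 5 carbons long (pentane).
The principal characteristic group is a ketone (C=O on an internal carbon), named with the suffix -one.
The numbering direction is chosen so that numbering from this end puts the carbonyl group at C-2 rather than C-4.
With this numbering: the carbonyl at C-2; bromo groups at C-1 and C-4.
The name is 1,4-dibromopentan-2-one.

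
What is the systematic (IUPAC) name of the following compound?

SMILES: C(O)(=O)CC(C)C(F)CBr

5-bromo-4-fluoro-3-methylpentanoic acid

The longest chain bearing the –COOH group is 5 carbons long (pentane).
The principal characteristic group is a carboxylic acid (terminal –COOH), named with the suffix -oic acid.
Number the chain so that the carboxylic acid carbon is C-1 by definition.
This places a bromo group at C-5; a fluoro group at C-4; a methyl group at C-3.
Substituent prefixes are cited in alphabetical order (multiplying prefixes like di-/tri- are ignored for ordering).
Putting it together: 5-bromo-4-fluoro-3-methylpentanoic acid.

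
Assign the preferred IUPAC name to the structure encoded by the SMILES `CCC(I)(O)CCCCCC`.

Counting along the main chain through the –OH group gives 9 carbons: the parent is nonane.
The highest-priority functional group is an alcohol (–OH), so the name ends in -ol.
The numbering direction is chosen so that numbering from this end puts the hydroxyl group at C-3 rather than C-7.
With this numbering: the hydroxyl at C-3; an iodo group at C-3.
Assembling the pieces gives 3-iodononan-3-ol.

3-iodononan-3-ol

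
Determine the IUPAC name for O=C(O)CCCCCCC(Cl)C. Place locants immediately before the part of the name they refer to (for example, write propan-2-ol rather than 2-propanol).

The longest chain bearing the –COOH group is 9 carbons long (nonane).
A carboxylic acid (terminal –COOH) is the principal characteristic group, giving the suffix -oic acid.
The numbering direction is chosen so that the carboxylic acid carbon is C-1 by definition.
This places a chloro group at C-8.
Putting it together: 8-chlorononanoic acid.

8-chlorononanoic acid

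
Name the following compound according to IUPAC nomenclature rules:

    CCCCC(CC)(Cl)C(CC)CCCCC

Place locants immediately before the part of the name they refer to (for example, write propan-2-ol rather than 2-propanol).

5-chloro-5,6-diethylundecane

The longest continuous carbon chain has 11 atoms, so the parent hydride is undecane.
The numbering direction is chosen so that the substituent locant set {5,5,6} is lower than {6,7,7} at the first point of difference.
This places a chloro group at C-5; ethyl groups at C-5 and C-6.
Substituent prefixes are cited in alphabetical order (multiplying prefixes like di-/tri- are ignored for ordering).
Putting it together: 5-chloro-5,6-diethylundecane.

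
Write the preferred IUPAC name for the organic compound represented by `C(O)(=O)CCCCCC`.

The longest chain bearing the –COOH group is 7 carbons long (heptane).
A carboxylic acid (terminal –COOH) is the principal characteristic group, giving the suffix -oic acid.
Number the chain so that the carboxylic acid carbon is C-1 by definition.
Putting it together: heptanoic acid.

heptanoic acid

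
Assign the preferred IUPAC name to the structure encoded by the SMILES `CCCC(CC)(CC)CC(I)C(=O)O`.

4,4-diethyl-2-iodoheptanoic acid

The longest chain bearing the –COOH group is 7 carbons long (heptane).
The principal characteristic group is a carboxylic acid (terminal –COOH), named with the suffix -oic acid.
The numbering direction is chosen so that the carboxylic acid carbon is C-1 by definition.
With this numbering: two ethyl groups at C-4; an iodo group at C-2.
The substituents are ordered alphabetically, ignoring any di-/tri- multipliers.
Putting it together: 4,4-diethyl-2-iodoheptanoic acid.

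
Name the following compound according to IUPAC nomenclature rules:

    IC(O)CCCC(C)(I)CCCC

1,5-diiodo-5-methylnonan-1-ol

The longest chain bearing the –OH group is 9 carbons long (nonane).
The highest-priority functional group is an alcohol (–OH), so the name ends in -ol.
The numbering direction is chosen so that numbering from this end puts the hydroxyl group at C-1 rather than C-9.
That gives the hydroxyl at C-1; iodo groups at C-1 and C-5; a methyl group at C-5.
Substituent prefixes are cited in alphabetical order (multiplying prefixes like di-/tri- are ignored for ordering).
Assembling the pieces gives 1,5-diiodo-5-methylnonan-1-ol.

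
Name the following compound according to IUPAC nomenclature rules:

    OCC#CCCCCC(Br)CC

The longest chain bearing the –OH group and the multiple bond is 10 carbons long (decane).
The principal characteristic group is an alcohol (–OH), named with the suffix -ol.
There is one C≡C triple bond, indicated by the ending -yne.
Number the chain so that numbering from this end puts the hydroxyl group at C-1 rather than C-10.
That gives the hydroxyl at C-1; the triple bond between C-2 and C-3; a bromo group at C-8.
Assembling the pieces gives 8-bromodec-2-yn-1-ol.

8-bromodec-2-yn-1-ol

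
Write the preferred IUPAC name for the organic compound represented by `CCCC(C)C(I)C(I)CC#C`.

Counting along the main chain through the multiple bond gives 9 carbons: the parent is nonane.
The chain contains a C≡C triple bond, so the unsaturation ending is -yne.
Number the chain so that numbering from this end puts the triple bond at C-1 rather than C-8.
This places the triple bond between C-1 and C-2; iodo groups at C-4 and C-5; a methyl group at C-6.
Prefixes are listed alphabetically: iodo, methyl.
Assembling the pieces gives 4,5-diiodo-6-methylnon-1-yne.

4,5-diiodo-6-methylnon-1-yne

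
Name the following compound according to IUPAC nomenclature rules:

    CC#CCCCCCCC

The longest chain bearing the multiple bond is 10 carbons long (decane).
A C≡C triple bond in the chain gives the infix -yne-.
Choose the numbering such that numbering from this end puts the triple bond at C-2 rather than C-8.
That gives the triple bond between C-2 and C-3.
Putting it together: dec-2-yne.

dec-2-yne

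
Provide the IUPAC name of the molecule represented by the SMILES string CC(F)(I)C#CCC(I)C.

2-fluoro-2,6-diiodohept-3-yne

Counting along the main chain through the multiple bond gives 7 carbons: the parent is heptane.
There is one C≡C triple bond, indicated by the ending -yne.
Number the chain so that numbering from this end puts the triple bond at C-3 rather than C-4.
That gives the triple bond between C-3 and C-4; a fluoro group at C-2; iodo groups at C-2 and C-6.
Substituent prefixes are cited in alphabetical order (multiplying prefixes like di-/tri- are ignored for ordering).
Assembling the pieces gives 2-fluoro-2,6-diiodohept-3-yne.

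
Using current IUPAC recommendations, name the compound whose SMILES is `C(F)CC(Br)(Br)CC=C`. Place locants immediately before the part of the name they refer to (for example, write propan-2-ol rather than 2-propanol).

The longest carbon chain that includes the multiple bond has 6 carbons, so the parent hydride is hexane.
A C=C double bond in the chain gives the infix -ene-.
The numbering direction is chosen so that numbering from this end puts the double bond at C-1 rather than C-5.
That gives the double bond between C-1 and C-2; two bromo groups at C-4; a fluoro group at C-6.
The substituents are ordered alphabetically, ignoring any di-/tri- multipliers.
The name is 4,4-dibromo-6-fluorohex-1-ene.

4,4-dibromo-6-fluorohex-1-ene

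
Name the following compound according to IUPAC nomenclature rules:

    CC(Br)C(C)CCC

2-bromo-3-methylhexane

The parent chain contains 6 carbons (hexane).
Choose the numbering such that the substituent locant set {2,3} is lower than {4,5} at the first point of difference.
With this numbering: a bromo group at C-2; a methyl group at C-3.
Substituent prefixes are cited in alphabetical order (multiplying prefixes like di-/tri- are ignored for ordering).
Assembling the pieces gives 2-bromo-3-methylhexane.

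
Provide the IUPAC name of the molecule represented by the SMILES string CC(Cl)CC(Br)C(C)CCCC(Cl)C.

The longest carbon chain is 10 atoms: the parent is decane.
Choose the numbering such that the substituent locant set {2,4,5,9} is lower than {2,6,7,9} at the first point of difference.
With this numbering: a bromo group at C-4; chloro groups at C-2 and C-9; a methyl group at C-5.
Prefixes are listed alphabetically: bromo, chloro, methyl.
Assembling the pieces gives 4-bromo-2,9-dichloro-5-methyldecane.

4-bromo-2,9-dichloro-5-methyldecane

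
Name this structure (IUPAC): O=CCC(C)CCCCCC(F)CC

9-fluoro-3-methylundecanal

The longest chain bearing the –CHO group is 11 carbons long (undecane).
The principal characteristic group is an aldehyde (terminal –CHO), named with the suffix -al.
Choose the numbering such that the aldehyde carbon is C-1 by definition.
With this numbering: a fluoro group at C-9; a methyl group at C-3.
Substituent prefixes are cited in alphabetical order (multiplying prefixes like di-/tri- are ignored for ordering).
Assembling the pieces gives 9-fluoro-3-methylundecanal.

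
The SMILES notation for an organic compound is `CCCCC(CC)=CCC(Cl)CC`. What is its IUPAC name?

3-chloro-6-ethyldec-5-ene

The longest chain bearing the multiple bond is 10 carbons long (decane).
A C=C double bond in the chain gives the infix -ene-.
Number the chain so that the substituent locant set {3,6} is lower than {5,8} at the first point of difference.
This places the double bond between C-5 and C-6; a chloro group at C-3; an ethyl group at C-6.
The substituents are ordered alphabetically, ignoring any di-/tri- multipliers.
Putting it together: 3-chloro-6-ethyldec-5-ene.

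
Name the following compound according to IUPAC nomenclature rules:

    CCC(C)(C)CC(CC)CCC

5-ethyl-3,3-dimethyloctane

The longest carbon chain is 8 atoms: the parent is octane.
The numbering direction is chosen so that the substituent locant set {3,3,5} is lower than {4,6,6} at the first point of difference.
This places an ethyl group at C-5; two methyl groups at C-3.
Prefixes are listed alphabetically: ethyl, methyl.
The name is 5-ethyl-3,3-dimethyloctane.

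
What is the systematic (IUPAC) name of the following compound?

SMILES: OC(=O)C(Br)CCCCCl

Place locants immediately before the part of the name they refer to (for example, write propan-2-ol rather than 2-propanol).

The longest chain bearing the –COOH group is 6 carbons long (hexane).
A carboxylic acid (terminal –COOH) is the principal characteristic group, giving the suffix -oic acid.
The numbering direction is chosen so that the carboxylic acid carbon is C-1 by definition.
This places a bromo group at C-2; a chloro group at C-6.
The substituents are ordered alphabetically, ignoring any di-/tri- multipliers.
The name is 2-bromo-6-chlorohexanoic acid.

2-bromo-6-chlorohexanoic acid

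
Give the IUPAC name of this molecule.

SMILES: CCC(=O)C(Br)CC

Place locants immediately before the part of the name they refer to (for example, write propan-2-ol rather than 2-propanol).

The longest carbon chain that includes the carbonyl has 6 carbons, so the parent hydride is hexane.
A ketone (C=O on an internal carbon) is the principal characteristic group, giving the suffix -one.
Number the chain so that numbering from this end puts the carbonyl group at C-3 rather than C-4.
This places the carbonyl at C-3; a bromo group at C-4.
Putting it together: 4-bromohexan-3-one.

4-bromohexan-3-one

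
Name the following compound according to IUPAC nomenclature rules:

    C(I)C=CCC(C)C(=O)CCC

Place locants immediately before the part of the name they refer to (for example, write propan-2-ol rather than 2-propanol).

9-iodo-5-methylnon-7-en-4-one

The longest carbon chain that includes the carbonyl and the multiple bond has 9 carbons, so the parent hydride is nonane.
The principal characteristic group is a ketone (C=O on an internal carbon), named with the suffix -one.
There is one C=C double bond, indicated by the ending -ene.
Number the chain so that numbering from this end puts the carbonyl group at C-4 rather than C-6.
With this numbering: the carbonyl at C-4; the double bond between C-7 and C-8; an iodo group at C-9; a methyl group at C-5.
Substituent prefixes are cited in alphabetical order (multiplying prefixes like di-/tri- are ignored for ordering).
Putting it together: 9-iodo-5-methylnon-7-en-4-one.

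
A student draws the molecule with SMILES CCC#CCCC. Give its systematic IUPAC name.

hept-3-yne

The longest carbon chain that includes the multiple bond has 7 carbons, so the parent hydride is heptane.
A C≡C triple bond in the chain gives the infix -yne-.
Number the chain so that numbering from this end puts the triple bond at C-3 rather than C-4.
This places the triple bond between C-3 and C-4.
Putting it together: hept-3-yne.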